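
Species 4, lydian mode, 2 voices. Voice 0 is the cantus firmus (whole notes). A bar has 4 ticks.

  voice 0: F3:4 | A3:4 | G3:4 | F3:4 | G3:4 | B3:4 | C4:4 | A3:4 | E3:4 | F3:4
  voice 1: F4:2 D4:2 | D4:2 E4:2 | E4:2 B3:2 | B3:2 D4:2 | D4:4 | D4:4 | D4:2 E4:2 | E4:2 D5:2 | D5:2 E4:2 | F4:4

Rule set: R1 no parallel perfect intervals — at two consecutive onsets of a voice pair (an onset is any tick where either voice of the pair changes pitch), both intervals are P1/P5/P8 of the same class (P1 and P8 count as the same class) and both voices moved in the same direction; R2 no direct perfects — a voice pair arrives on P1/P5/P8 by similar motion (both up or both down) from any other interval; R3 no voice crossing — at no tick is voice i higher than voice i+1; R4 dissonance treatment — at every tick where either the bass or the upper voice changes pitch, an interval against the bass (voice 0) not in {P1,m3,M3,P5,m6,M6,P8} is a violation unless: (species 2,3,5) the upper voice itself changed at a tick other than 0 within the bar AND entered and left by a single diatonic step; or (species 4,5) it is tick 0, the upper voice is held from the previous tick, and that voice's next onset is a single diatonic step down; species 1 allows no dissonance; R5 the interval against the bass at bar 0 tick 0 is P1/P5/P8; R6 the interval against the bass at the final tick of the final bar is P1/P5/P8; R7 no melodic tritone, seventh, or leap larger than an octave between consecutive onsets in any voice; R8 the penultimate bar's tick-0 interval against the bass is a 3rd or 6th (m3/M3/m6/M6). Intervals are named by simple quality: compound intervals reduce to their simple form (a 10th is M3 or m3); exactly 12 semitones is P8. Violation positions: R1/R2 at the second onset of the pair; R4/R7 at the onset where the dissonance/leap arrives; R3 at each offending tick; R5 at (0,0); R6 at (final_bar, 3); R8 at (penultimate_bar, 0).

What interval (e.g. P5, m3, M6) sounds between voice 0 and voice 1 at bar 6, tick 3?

voice 0=C4 voice 1=E4 -> M3

M3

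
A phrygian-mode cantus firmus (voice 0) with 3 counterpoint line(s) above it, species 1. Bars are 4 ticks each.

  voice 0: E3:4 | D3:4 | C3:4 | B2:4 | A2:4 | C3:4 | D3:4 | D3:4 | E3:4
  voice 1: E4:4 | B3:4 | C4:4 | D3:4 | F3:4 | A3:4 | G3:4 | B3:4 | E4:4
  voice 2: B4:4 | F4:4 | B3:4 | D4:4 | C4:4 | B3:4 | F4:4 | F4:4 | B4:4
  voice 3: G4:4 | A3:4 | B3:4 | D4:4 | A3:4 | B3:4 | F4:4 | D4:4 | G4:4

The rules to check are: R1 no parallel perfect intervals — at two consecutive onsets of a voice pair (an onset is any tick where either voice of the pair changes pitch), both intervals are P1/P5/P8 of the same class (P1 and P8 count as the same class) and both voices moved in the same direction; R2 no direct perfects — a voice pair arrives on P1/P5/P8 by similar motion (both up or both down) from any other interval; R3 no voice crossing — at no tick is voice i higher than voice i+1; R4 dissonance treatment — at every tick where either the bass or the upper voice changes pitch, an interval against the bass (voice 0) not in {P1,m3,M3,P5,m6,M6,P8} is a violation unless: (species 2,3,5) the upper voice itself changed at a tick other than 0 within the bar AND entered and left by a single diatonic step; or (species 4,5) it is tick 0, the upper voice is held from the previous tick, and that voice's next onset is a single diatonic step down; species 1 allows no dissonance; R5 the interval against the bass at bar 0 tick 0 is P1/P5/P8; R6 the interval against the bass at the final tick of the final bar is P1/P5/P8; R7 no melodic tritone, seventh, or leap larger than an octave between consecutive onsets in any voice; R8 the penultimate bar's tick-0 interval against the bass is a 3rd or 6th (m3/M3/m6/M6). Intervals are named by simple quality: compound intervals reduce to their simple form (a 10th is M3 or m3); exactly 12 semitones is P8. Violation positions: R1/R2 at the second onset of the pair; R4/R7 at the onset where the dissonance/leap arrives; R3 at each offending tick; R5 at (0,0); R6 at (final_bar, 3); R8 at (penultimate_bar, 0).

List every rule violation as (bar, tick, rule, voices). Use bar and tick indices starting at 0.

bar 0: v0=E3 v1=E4 v2=B4 v3=G4 downbeat m3
bar 1: v0=D3 v1=B3 v2=F4 v3=A3 downbeat P5
bar 2: v0=C3 v1=C4 v2=B3 v3=B3 downbeat M7
bar 3: v0=B2 v1=D3 v2=D4 v3=D4 downbeat m3
bar 4: v0=A2 v1=F3 v2=C4 v3=A3 downbeat P8
bar 5: v0=C3 v1=A3 v2=B3 v3=B3 downbeat M7
bar 6: v0=D3 v1=G3 v2=F4 v3=F4 downbeat m3
bar 7: v0=D3 v1=B3 v2=F4 v3=D4 downbeat P8
bar 8: v0=E3 v1=E4 v2=B4 v3=G4 downbeat m3
  -> R3 @ bar 0 tick 0 v(2, 3): B4 above G4
  -> R5 @ bar 0 tick 0 v(0, 3): opens on m3
  -> R3 @ bar 0 tick 1 v(2, 3): B4 above G4
  -> R3 @ bar 0 tick 2 v(2, 3): B4 above G4
  -> R3 @ bar 0 tick 3 v(2, 3): B4 above G4
  -> R2 @ bar 1 tick 0 v(0, 3): E3/G4 m3 -> D3/A3 P5 similar
  -> R3 @ bar 1 tick 0 v(2, 3): F4 above A3
  -> R7 @ bar 1 tick 0 v(2,): B4->F4 leap 6st
  -> R7 @ bar 1 tick 0 v(3,): G4->A3 leap 10st
  -> R3 @ bar 1 tick 1 v(2, 3): F4 above A3
  -> R3 @ bar 1 tick 2 v(2, 3): F4 above A3
  -> R3 @ bar 1 tick 3 v(2, 3): F4 above A3
  -> R3 @ bar 2 tick 0 v(1, 2): C4 above B3
  -> R4 @ bar 2 tick 0 v(0, 2): C3/B3 M7 untreated
  -> R4 @ bar 2 tick 0 v(0, 3): C3/B3 M7 untreated
  -> R7 @ bar 2 tick 0 v(2,): F4->B3 leap 6st
  -> R3 @ bar 2 tick 1 v(1, 2): C4 above B3
  -> R3 @ bar 2 tick 2 v(1, 2): C4 above B3
  -> R3 @ bar 2 tick 3 v(1, 2): C4 above B3
  -> R1 @ bar 3 tick 0 v(2, 3): B3/B3 P1 -> D4/D4 P1 similar
  -> R7 @ bar 3 tick 0 v(1,): C4->D3 leap 10st
  -> R2 @ bar 4 tick 0 v(0, 3): B2/D4 m3 -> A2/A3 P8 similar
  -> R3 @ bar 4 tick 0 v(2, 3): C4 above A3
  -> R3 @ bar 4 tick 1 v(2, 3): C4 above A3
  -> R3 @ bar 4 tick 2 v(2, 3): C4 above A3
  -> R3 @ bar 4 tick 3 v(2, 3): C4 above A3
  -> R4 @ bar 5 tick 0 v(0, 2): C3/B3 M7 untreated
  -> R4 @ bar 5 tick 0 v(0, 3): C3/B3 M7 untreated
  -> R1 @ bar 6 tick 0 v(2, 3): B3/B3 P1 -> F4/F4 P1 similar
  -> R4 @ bar 6 tick 0 v(0, 1): D3/G3 P4 untreated
  -> R7 @ bar 6 tick 0 v(2,): B3->F4 leap 6st
  -> R7 @ bar 6 tick 0 v(3,): B3->F4 leap 6st
  -> R3 @ bar 7 tick 0 v(2, 3): F4 above D4
  -> R8 @ bar 7 tick 0 v(0, 3): penult P8 not 3rd/6th
  -> R3 @ bar 7 tick 1 v(2, 3): F4 above D4
  -> R3 @ bar 7 tick 2 v(2, 3): F4 above D4
  -> R3 @ bar 7 tick 3 v(2, 3): F4 above D4
  -> R2 @ bar 8 tick 0 v(0, 1): D3/B3 M6 -> E3/E4 P8 similar
  -> R2 @ bar 8 tick 0 v(0, 2): D3/F4 m3 -> E3/B4 P5 similar
  -> R2 @ bar 8 tick 0 v(1, 2): B3/F4 TT -> E4/B4 P5 similar
  -> R3 @ bar 8 tick 0 v(2, 3): B4 above G4
  -> R7 @ bar 8 tick 0 v(2,): F4->B4 leap 6st
  -> R3 @ bar 8 tick 1 v(2, 3): B4 above G4
  -> R3 @ bar 8 tick 2 v(2, 3): B4 above G4
  -> R3 @ bar 8 tick 3 v(2, 3): B4 above G4
  -> R6 @ bar 8 tick 3 v(0, 3): closes on m3

(0, 0, R3, (2, 3))
(0, 0, R5, (0, 3))
(0, 1, R3, (2, 3))
(0, 2, R3, (2, 3))
(0, 3, R3, (2, 3))
(1, 0, R2, (0, 3))
(1, 0, R3, (2, 3))
(1, 0, R7, (2,))
(1, 0, R7, (3,))
(1, 1, R3, (2, 3))
(1, 2, R3, (2, 3))
(1, 3, R3, (2, 3))
(2, 0, R3, (1, 2))
(2, 0, R4, (0, 2))
(2, 0, R4, (0, 3))
(2, 0, R7, (2,))
(2, 1, R3, (1, 2))
(2, 2, R3, (1, 2))
(2, 3, R3, (1, 2))
(3, 0, R1, (2, 3))
(3, 0, R7, (1,))
(4, 0, R2, (0, 3))
(4, 0, R3, (2, 3))
(4, 1, R3, (2, 3))
(4, 2, R3, (2, 3))
(4, 3, R3, (2, 3))
(5, 0, R4, (0, 2))
(5, 0, R4, (0, 3))
(6, 0, R1, (2, 3))
(6, 0, R4, (0, 1))
(6, 0, R7, (2,))
(6, 0, R7, (3,))
(7, 0, R3, (2, 3))
(7, 0, R8, (0, 3))
(7, 1, R3, (2, 3))
(7, 2, R3, (2, 3))
(7, 3, R3, (2, 3))
(8, 0, R2, (0, 1))
(8, 0, R2, (0, 2))
(8, 0, R2, (1, 2))
(8, 0, R3, (2, 3))
(8, 0, R7, (2,))
(8, 1, R3, (2, 3))
(8, 2, R3, (2, 3))
(8, 3, R3, (2, 3))
(8, 3, R6, (0, 3))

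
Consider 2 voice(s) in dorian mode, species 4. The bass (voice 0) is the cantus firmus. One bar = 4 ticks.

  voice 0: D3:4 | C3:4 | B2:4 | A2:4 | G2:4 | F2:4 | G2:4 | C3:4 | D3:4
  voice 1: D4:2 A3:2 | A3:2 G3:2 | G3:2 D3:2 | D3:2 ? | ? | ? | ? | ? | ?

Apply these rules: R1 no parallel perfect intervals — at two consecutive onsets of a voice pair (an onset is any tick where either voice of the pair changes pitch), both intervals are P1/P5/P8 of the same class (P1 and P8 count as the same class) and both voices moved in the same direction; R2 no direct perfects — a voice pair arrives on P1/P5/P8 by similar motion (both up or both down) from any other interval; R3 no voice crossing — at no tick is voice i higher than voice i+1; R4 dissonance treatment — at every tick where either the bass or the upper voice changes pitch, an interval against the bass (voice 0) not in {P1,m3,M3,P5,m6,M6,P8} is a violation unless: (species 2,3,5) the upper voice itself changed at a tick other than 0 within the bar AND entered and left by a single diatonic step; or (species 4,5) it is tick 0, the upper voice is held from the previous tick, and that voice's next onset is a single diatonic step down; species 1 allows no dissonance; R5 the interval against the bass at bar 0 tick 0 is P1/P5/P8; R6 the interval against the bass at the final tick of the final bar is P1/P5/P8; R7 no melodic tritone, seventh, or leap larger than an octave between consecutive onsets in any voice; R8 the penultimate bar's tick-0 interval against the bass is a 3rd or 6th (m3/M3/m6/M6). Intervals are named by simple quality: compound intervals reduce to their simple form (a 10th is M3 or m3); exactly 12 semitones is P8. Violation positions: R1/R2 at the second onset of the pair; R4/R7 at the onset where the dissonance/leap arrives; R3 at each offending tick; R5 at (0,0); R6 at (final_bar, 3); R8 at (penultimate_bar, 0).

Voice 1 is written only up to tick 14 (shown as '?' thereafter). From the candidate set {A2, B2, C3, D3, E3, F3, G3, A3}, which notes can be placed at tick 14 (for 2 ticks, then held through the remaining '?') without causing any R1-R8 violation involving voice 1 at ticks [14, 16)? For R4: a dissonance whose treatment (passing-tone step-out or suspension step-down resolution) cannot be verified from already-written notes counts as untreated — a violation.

A2: legal
B2: violates R4
C3: legal
D3: legal
E3: legal
F3: legal
G3: violates R4
A3: legal

{A2, A3, C3, D3, E3, F3}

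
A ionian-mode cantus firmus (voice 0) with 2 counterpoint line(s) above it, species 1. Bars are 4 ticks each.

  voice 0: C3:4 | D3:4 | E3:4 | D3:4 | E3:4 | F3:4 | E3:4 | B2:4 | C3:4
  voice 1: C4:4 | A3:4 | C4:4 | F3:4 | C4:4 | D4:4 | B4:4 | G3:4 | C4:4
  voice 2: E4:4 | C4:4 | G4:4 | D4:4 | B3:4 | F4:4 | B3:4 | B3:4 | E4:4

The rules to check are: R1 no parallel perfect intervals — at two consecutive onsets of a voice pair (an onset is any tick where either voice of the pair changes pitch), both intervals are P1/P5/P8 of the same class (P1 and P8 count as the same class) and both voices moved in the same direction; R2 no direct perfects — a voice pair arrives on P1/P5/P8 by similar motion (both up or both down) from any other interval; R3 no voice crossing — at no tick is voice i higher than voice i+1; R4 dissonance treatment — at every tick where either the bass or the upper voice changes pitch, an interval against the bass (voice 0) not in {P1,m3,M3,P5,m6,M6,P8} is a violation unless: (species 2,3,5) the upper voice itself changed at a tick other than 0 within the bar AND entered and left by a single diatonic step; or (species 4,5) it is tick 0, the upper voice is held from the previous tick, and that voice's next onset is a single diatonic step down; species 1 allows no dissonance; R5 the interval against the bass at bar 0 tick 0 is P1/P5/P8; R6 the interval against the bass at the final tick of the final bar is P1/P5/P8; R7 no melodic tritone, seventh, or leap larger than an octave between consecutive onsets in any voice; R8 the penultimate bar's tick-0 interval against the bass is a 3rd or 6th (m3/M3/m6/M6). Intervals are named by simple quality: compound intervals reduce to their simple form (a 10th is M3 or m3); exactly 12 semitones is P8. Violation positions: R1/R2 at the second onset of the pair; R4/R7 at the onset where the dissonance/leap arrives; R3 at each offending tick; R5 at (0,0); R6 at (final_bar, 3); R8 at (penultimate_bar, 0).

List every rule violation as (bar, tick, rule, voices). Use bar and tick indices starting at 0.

(0, 0, R5, (0, 2))
(1, 0, R4, (0, 2))
(2, 0, R2, (1, 2))
(3, 0, R2, (0, 2))
(4, 0, R3, (1, 2))
(4, 1, R3, (1, 2))
(4, 2, R3, (1, 2))
(4, 3, R3, (1, 2))
(5, 0, R2, (0, 2))
(5, 0, R7, (2,))
(6, 0, R2, (0, 2))
(6, 0, R3, (1, 2))
(6, 0, R7, (2,))
(6, 1, R3, (1, 2))
(6, 2, R3, (1, 2))
(6, 3, R3, (1, 2))
(7, 0, R7, (1,))
(7, 0, R8, (0, 2))
(8, 0, R2, (0, 1))
(8, 3, R6, (0, 2))

bar 0: v0=C3 v1=C4 v2=E4 downbeat M3
bar 1: v0=D3 v1=A3 v2=C4 downbeat m7
bar 2: v0=E3 v1=C4 v2=G4 downbeat m3
bar 3: v0=D3 v1=F3 v2=D4 downbeat P8
bar 4: v0=E3 v1=C4 v2=B3 downbeat P5
bar 5: v0=F3 v1=D4 v2=F4 downbeat P8
bar 6: v0=E3 v1=B4 v2=B3 downbeat P5
bar 7: v0=B2 v1=G3 v2=B3 downbeat P8
bar 8: v0=C3 v1=C4 v2=E4 downbeat M3
  -> R5 @ bar 0 tick 0 v(0, 2): opens on M3
  -> R4 @ bar 1 tick 0 v(0, 2): D3/C4 m7 untreated
  -> R2 @ bar 2 tick 0 v(1, 2): A3/C4 m3 -> C4/G4 P5 similar
  -> R2 @ bar 3 tick 0 v(0, 2): E3/G4 m3 -> D3/D4 P8 similar
  -> R3 @ bar 4 tick 0 v(1, 2): C4 above B3
  -> R3 @ bar 4 tick 1 v(1, 2): C4 above B3
  -> R3 @ bar 4 tick 2 v(1, 2): C4 above B3
  -> R3 @ bar 4 tick 3 v(1, 2): C4 above B3
  -> R2 @ bar 5 tick 0 v(0, 2): E3/B3 P5 -> F3/F4 P8 similar
  -> R7 @ bar 5 tick 0 v(2,): B3->F4 leap 6st
  -> R2 @ bar 6 tick 0 v(0, 2): F3/F4 P8 -> E3/B3 P5 similar
  -> R3 @ bar 6 tick 0 v(1, 2): B4 above B3
  -> R7 @ bar 6 tick 0 v(2,): F4->B3 leap 6st
  -> R3 @ bar 6 tick 1 v(1, 2): B4 above B3
  -> R3 @ bar 6 tick 2 v(1, 2): B4 above B3
  -> R3 @ bar 6 tick 3 v(1, 2): B4 above B3
  -> R7 @ bar 7 tick 0 v(1,): B4->G3 leap 16st
  -> R8 @ bar 7 tick 0 v(0, 2): penult P8 not 3rd/6th
  -> R2 @ bar 8 tick 0 v(0, 1): B2/G3 m6 -> C3/C4 P8 similar
  -> R6 @ bar 8 tick 3 v(0, 2): closes on M3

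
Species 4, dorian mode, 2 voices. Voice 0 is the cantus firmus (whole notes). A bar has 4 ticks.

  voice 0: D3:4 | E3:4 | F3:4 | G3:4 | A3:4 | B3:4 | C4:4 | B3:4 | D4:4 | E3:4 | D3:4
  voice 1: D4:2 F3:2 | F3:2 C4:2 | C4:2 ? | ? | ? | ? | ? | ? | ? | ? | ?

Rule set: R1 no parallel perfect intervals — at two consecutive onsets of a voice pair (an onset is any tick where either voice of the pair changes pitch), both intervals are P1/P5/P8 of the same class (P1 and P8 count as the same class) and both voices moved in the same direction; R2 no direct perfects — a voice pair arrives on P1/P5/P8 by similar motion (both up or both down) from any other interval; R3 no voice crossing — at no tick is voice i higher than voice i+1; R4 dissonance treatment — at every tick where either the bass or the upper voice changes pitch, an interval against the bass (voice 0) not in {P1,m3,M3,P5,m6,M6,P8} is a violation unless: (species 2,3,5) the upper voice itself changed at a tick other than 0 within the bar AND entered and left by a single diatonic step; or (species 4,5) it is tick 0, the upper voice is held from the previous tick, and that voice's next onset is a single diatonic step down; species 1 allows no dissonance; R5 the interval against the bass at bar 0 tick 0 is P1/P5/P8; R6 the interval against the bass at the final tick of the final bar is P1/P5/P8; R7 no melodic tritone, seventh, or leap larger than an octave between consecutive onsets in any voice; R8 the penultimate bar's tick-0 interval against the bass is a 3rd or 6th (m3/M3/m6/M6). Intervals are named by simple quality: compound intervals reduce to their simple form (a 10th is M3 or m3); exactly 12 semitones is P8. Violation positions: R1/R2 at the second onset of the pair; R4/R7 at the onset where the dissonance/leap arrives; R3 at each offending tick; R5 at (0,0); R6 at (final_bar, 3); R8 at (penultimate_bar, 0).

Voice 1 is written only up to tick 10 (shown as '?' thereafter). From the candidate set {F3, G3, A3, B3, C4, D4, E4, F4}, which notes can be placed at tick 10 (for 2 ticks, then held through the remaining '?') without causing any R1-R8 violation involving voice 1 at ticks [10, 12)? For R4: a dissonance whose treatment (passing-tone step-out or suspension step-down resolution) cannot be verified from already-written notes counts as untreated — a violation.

F3: legal
G3: violates R4
A3: legal
B3: violates R4
C4: legal
D4: legal
E4: violates R4
F4: legal

{A3, C4, D4, F3, F4}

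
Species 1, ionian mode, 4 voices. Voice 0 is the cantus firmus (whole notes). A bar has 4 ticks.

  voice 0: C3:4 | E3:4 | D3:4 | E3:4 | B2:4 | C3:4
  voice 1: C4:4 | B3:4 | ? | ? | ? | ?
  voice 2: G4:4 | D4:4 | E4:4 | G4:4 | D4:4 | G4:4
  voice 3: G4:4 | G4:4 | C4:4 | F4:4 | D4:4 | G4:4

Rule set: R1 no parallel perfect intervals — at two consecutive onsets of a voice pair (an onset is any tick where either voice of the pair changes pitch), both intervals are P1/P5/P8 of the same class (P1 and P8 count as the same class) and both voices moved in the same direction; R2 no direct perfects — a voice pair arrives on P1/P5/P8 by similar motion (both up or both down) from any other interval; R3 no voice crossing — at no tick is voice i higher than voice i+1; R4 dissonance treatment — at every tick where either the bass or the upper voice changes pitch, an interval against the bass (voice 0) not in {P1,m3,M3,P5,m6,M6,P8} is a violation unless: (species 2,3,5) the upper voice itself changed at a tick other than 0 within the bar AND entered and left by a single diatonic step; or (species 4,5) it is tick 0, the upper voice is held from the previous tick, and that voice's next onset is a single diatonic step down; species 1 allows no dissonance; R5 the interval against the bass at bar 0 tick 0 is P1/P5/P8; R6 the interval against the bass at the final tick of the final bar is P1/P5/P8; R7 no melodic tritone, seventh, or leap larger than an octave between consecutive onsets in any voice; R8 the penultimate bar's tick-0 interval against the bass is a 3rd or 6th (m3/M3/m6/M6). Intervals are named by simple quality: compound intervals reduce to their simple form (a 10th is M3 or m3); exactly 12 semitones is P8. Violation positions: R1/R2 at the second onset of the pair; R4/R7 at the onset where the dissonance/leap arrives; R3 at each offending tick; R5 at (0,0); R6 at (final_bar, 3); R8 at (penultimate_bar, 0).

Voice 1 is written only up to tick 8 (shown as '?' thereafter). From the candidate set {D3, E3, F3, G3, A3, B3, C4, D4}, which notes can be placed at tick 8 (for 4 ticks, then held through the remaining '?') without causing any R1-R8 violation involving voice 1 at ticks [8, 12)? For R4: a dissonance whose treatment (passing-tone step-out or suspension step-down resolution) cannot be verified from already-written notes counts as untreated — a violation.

{B3, D4}

D3: violates R2
E3: violates R4
F3: violates R2,R7
G3: violates R4
A3: violates R1
B3: legal
C4: violates R4
D4: legal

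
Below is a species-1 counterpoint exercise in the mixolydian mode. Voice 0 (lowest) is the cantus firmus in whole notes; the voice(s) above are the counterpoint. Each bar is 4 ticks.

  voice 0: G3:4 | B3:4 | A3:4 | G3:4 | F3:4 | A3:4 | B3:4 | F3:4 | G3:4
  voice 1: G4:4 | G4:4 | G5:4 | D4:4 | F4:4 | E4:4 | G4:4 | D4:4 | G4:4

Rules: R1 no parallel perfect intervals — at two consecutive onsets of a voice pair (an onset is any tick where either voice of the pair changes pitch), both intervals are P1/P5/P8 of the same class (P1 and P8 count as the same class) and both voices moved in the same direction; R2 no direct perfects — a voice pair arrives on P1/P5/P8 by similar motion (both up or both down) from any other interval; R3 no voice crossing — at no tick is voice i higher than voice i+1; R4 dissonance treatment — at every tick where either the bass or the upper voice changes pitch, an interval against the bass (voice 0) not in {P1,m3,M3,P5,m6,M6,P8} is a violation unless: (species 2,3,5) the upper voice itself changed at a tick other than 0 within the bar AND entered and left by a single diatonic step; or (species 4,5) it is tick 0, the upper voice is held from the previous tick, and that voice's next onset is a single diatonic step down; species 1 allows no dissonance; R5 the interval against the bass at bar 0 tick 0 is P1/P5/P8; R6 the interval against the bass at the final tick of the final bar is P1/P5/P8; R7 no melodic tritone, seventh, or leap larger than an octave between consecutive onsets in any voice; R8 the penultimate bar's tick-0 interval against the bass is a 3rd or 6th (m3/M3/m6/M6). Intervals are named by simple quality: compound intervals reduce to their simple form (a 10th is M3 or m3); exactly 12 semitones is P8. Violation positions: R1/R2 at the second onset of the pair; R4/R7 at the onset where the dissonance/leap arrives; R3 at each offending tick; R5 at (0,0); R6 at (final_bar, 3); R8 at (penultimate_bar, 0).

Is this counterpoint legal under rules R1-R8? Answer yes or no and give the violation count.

bar 0: v0=G3 v1=G4 (P8)
bar 1: v0=B3 v1=G4 (m6)
bar 2: v0=A3 v1=G5 (m7)
bar 3: v0=G3 v1=D4 (P5)
bar 4: v0=F3 v1=F4 (P8)
bar 5: v0=A3 v1=E4 (P5)
bar 6: v0=B3 v1=G4 (m6)
bar 7: v0=F3 v1=D4 (M6)
bar 8: v0=G3 v1=G4 (P8)
  R4 @ bar2.0: A3/G5 m7 untreated
  R2 @ bar3.0: A3/G5 m7 -> G3/D4 P5 similar
  R7 @ bar3.0: G5->D4 leap 17st
  R7 @ bar7.0: B3->F3 leap 6st
  R2 @ bar8.0: F3/D4 M6 -> G3/G4 P8 similar

No (5 violations)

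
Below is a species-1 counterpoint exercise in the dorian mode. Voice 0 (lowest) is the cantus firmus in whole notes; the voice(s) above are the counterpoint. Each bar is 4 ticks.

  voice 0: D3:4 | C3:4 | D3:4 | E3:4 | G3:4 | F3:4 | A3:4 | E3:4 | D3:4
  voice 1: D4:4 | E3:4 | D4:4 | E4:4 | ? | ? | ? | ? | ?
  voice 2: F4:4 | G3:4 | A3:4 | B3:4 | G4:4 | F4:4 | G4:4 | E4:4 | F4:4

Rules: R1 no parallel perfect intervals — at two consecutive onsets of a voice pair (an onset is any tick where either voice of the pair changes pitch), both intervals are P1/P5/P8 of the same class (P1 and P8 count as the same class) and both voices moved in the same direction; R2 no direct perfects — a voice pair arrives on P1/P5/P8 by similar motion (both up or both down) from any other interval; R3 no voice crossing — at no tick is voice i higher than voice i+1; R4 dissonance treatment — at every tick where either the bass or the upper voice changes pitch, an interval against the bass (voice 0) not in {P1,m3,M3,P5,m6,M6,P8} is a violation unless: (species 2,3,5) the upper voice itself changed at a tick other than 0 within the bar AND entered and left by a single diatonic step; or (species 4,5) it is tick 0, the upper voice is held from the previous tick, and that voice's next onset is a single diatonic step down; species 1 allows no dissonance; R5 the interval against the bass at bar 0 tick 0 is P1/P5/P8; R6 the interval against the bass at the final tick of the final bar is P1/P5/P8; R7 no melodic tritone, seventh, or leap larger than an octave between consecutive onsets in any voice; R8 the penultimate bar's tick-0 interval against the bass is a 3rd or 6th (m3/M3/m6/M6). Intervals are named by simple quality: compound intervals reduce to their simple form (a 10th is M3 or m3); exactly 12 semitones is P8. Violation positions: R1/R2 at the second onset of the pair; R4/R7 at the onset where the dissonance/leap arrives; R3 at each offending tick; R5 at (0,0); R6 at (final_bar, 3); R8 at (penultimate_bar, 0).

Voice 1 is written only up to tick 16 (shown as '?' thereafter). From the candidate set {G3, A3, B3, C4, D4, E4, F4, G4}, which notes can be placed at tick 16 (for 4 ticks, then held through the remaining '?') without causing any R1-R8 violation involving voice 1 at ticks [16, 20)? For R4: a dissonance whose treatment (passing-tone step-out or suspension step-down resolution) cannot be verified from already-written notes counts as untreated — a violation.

G3: legal
A3: violates R4
B3: legal
C4: violates R4
D4: legal
E4: legal
F4: violates R4
G4: violates R1,R2

{B3, D4, E4, G3}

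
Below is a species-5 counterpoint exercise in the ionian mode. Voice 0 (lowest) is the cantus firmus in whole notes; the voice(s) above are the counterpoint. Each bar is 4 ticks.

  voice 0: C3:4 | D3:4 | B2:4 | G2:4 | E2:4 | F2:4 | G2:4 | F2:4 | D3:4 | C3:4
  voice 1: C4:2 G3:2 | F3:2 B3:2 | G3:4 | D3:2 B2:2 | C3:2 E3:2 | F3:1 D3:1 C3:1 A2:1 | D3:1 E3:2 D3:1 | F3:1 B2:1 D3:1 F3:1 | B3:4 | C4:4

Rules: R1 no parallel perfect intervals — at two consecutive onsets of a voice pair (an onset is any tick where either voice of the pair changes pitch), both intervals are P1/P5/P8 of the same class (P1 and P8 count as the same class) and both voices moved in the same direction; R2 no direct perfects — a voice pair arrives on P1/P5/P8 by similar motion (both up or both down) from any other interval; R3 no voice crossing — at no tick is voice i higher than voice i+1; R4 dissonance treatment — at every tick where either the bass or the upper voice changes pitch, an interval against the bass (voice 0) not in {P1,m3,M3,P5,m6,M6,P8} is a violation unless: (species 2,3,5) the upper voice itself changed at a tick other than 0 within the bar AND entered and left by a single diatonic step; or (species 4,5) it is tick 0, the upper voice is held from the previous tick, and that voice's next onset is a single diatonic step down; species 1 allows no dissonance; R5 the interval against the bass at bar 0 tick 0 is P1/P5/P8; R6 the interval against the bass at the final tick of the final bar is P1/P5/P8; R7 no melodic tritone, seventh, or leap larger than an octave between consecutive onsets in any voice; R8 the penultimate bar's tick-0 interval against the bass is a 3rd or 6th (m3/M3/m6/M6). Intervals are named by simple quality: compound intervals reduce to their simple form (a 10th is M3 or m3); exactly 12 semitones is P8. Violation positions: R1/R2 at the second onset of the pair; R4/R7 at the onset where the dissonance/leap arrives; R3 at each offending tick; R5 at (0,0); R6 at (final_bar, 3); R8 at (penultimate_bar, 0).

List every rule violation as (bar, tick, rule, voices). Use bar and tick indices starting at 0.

(1, 2, R7, (1,))
(3, 0, R2, (0, 1))
(5, 0, R1, (0, 1))
(6, 0, R2, (0, 1))
(7, 1, R4, (0, 1))
(7, 1, R7, (1,))
(8, 0, R7, (1,))

bar 0: v0=C3 v1=C4 downbeat P8
bar 1: v0=D3 v1=F3 downbeat m3
bar 2: v0=B2 v1=G3 downbeat m6
bar 3: v0=G2 v1=D3 downbeat P5
bar 4: v0=E2 v1=C3 downbeat m6
bar 5: v0=F2 v1=F3 downbeat P8
bar 6: v0=G2 v1=D3 downbeat P5
bar 7: v0=F2 v1=F3 downbeat P8
bar 8: v0=D3 v1=B3 downbeat M6
bar 9: v0=C3 v1=C4 downbeat P8
  -> R7 @ bar 1 tick 2 v(1,): F3->B3 leap 6st
  -> R2 @ bar 3 tick 0 v(0, 1): B2/G3 m6 -> G2/D3 P5 similar
  -> R1 @ bar 5 tick 0 v(0, 1): E2/E3 P8 -> F2/F3 P8 similar
  -> R2 @ bar 6 tick 0 v(0, 1): F2/A2 M3 -> G2/D3 P5 similar
  -> R4 @ bar 7 tick 1 v(0, 1): F2/B2 TT untreated
  -> R7 @ bar 7 tick 1 v(1,): F3->B2 leap 6st
  -> R7 @ bar 8 tick 0 v(1,): F3->B3 leap 6st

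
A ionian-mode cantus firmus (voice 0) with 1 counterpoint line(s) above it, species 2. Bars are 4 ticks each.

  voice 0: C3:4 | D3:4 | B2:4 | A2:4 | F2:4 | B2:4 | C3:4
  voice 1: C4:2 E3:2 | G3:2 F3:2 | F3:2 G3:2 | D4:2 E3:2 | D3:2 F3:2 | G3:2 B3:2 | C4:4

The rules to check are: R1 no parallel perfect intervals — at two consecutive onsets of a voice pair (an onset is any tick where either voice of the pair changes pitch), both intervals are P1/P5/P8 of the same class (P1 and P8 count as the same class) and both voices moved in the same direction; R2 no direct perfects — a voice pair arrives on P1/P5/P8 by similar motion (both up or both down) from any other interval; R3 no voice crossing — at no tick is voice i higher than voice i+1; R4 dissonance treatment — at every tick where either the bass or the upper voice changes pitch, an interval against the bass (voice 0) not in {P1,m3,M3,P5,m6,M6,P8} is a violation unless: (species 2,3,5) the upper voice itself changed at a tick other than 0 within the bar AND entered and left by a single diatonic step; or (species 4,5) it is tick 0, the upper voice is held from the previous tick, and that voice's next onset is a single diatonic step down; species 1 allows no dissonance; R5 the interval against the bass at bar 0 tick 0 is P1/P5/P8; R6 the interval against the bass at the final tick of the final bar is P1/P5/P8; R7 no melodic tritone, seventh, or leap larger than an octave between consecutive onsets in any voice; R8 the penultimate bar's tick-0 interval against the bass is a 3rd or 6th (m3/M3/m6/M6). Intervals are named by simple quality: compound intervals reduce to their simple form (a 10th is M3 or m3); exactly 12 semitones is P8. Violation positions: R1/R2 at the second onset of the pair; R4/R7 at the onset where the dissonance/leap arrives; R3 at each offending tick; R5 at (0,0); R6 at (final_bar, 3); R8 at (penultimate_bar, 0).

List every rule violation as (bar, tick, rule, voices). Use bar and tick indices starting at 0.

bar 0: v0=C3 v1=C4 downbeat P8
bar 1: v0=D3 v1=G3 downbeat P4
bar 2: v0=B2 v1=F3 downbeat TT
bar 3: v0=A2 v1=D4 downbeat P4
bar 4: v0=F2 v1=D3 downbeat M6
bar 5: v0=B2 v1=G3 downbeat m6
bar 6: v0=C3 v1=C4 downbeat P8
  -> R4 @ bar 1 tick 0 v(0, 1): D3/G3 P4 untreated
  -> R4 @ bar 2 tick 0 v(0, 1): B2/F3 TT untreated
  -> R4 @ bar 3 tick 0 v(0, 1): A2/D4 P4 untreated
  -> R7 @ bar 3 tick 2 v(1,): D4->E3 leap 10st
  -> R7 @ bar 5 tick 0 v(0,): F2->B2 leap 6st
  -> R1 @ bar 6 tick 0 v(0, 1): B2/B3 P8 -> C3/C4 P8 similar

(1, 0, R4, (0, 1))
(2, 0, R4, (0, 1))
(3, 0, R4, (0, 1))
(3, 2, R7, (1,))
(5, 0, R7, (0,))
(6, 0, R1, (0, 1))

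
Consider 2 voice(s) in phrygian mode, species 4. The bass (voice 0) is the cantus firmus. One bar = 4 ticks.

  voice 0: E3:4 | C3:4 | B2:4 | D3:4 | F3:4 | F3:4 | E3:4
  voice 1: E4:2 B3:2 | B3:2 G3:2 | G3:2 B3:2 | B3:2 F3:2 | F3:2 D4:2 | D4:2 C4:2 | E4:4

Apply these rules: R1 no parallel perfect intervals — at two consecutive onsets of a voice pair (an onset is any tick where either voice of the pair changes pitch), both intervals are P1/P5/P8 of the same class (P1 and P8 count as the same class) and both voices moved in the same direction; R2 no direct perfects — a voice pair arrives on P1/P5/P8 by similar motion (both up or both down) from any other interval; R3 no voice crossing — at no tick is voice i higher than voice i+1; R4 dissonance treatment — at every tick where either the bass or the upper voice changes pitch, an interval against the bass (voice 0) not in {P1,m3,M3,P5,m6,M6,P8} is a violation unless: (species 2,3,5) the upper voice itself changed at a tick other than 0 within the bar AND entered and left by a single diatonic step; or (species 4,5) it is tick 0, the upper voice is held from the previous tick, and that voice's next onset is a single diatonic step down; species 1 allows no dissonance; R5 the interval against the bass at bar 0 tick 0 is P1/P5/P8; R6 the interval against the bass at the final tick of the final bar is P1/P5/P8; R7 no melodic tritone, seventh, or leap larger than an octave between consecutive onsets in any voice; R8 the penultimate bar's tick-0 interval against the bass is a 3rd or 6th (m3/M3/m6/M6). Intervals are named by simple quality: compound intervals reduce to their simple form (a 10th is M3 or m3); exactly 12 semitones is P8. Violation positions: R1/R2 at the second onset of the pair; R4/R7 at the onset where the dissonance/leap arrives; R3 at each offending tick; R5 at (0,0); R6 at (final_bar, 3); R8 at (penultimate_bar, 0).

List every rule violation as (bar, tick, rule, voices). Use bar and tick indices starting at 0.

(1, 0, R4, (0, 1))
(3, 2, R7, (1,))

bar 0: v0=E3 v1=E4 downbeat P8
bar 1: v0=C3 v1=B3 downbeat M7
bar 2: v0=B2 v1=G3 downbeat m6
bar 3: v0=D3 v1=B3 downbeat M6
bar 4: v0=F3 v1=F3 downbeat P1
bar 5: v0=F3 v1=D4 downbeat M6
bar 6: v0=E3 v1=E4 downbeat P8
  -> R4 @ bar 1 tick 0 v(0, 1): C3/B3 M7 untreated
  -> R7 @ bar 3 tick 2 v(1,): B3->F3 leap 6st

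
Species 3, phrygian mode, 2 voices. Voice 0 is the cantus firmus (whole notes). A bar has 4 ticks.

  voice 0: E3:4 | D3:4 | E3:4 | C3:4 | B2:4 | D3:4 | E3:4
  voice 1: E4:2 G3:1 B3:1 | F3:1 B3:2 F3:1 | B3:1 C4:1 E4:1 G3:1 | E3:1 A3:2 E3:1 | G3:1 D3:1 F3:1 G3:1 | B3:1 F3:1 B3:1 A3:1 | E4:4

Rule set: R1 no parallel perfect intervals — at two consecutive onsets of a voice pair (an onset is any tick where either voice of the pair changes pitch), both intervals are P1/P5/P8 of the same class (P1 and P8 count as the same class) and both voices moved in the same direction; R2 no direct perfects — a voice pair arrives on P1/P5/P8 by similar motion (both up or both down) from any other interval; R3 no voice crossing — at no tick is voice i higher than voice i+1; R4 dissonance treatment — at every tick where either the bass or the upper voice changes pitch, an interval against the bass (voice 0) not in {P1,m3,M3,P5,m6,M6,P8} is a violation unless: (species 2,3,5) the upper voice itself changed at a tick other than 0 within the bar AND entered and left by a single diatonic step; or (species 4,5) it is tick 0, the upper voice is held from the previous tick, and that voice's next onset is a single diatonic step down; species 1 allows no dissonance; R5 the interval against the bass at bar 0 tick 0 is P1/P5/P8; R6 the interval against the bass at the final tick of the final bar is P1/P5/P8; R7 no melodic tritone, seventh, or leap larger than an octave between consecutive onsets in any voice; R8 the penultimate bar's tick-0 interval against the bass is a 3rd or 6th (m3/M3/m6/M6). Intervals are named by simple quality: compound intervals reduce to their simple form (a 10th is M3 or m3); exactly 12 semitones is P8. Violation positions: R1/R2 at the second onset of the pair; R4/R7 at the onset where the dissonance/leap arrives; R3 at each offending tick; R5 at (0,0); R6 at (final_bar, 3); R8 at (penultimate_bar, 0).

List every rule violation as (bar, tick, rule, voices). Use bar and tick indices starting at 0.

(1, 0, R7, (1,))
(1, 1, R7, (1,))
(1, 3, R7, (1,))
(2, 0, R2, (0, 1))
(2, 0, R7, (1,))
(4, 2, R4, (0, 1))
(5, 1, R7, (1,))
(5, 2, R7, (1,))
(6, 0, R2, (0, 1))

bar 0: v0=E3 v1=E4 downbeat P8
bar 1: v0=D3 v1=F3 downbeat m3
bar 2: v0=E3 v1=B3 downbeat P5
bar 3: v0=C3 v1=E3 downbeat M3
bar 4: v0=B2 v1=G3 downbeat m6
bar 5: v0=D3 v1=B3 downbeat M6
bar 6: v0=E3 v1=E4 downbeat P8
  -> R7 @ bar 1 tick 0 v(1,): B3->F3 leap 6st
  -> R7 @ bar 1 tick 1 v(1,): F3->B3 leap 6st
  -> R7 @ bar 1 tick 3 v(1,): B3->F3 leap 6st
  -> R2 @ bar 2 tick 0 v(0, 1): D3/F3 m3 -> E3/B3 P5 similar
  -> R7 @ bar 2 tick 0 v(1,): F3->B3 leap 6st
  -> R4 @ bar 4 tick 2 v(0, 1): B2/F3 TT untreated
  -> R7 @ bar 5 tick 1 v(1,): B3->F3 leap 6st
  -> R7 @ bar 5 tick 2 v(1,): F3->B3 leap 6st
  -> R2 @ bar 6 tick 0 v(0, 1): D3/A3 P5 -> E3/E4 P8 similar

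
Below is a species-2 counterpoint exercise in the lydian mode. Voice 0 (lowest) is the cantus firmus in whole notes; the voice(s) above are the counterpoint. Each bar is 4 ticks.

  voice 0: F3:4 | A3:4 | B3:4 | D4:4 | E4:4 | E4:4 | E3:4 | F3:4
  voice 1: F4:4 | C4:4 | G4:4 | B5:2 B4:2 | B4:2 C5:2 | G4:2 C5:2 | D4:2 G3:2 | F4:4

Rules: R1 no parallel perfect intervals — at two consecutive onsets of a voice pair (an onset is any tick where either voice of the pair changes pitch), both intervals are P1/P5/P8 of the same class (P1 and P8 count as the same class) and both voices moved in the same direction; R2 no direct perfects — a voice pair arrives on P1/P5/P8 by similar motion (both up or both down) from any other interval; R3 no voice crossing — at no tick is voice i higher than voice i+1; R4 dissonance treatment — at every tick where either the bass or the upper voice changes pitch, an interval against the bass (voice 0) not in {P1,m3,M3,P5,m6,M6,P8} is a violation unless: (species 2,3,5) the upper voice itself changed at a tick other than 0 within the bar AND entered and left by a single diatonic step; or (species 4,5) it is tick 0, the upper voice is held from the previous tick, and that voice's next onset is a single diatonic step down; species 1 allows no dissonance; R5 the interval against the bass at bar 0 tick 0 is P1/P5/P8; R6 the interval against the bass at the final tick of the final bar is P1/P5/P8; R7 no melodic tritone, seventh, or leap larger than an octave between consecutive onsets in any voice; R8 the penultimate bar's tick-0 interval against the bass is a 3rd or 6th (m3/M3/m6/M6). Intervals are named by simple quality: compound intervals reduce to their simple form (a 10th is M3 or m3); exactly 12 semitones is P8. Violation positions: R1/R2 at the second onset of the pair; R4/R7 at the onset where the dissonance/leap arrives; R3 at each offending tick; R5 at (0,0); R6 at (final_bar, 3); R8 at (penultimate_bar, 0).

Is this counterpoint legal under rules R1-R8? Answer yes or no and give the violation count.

bar 0: v0=F3 v1=F4 (P8)
bar 1: v0=A3 v1=C4 (m3)
bar 2: v0=B3 v1=G4 (m6)
bar 3: v0=D4 v1=B5 (M6)
bar 4: v0=E4 v1=B4 (P5)
bar 5: v0=E4 v1=G4 (m3)
bar 6: v0=E3 v1=D4 (m7)
bar 7: v0=F3 v1=F4 (P8)
  R7 @ bar3.0: G4->B5 leap 16st
  R4 @ bar6.0: E3/D4 m7 untreated
  R7 @ bar6.0: C5->D4 leap 10st
  R8 @ bar6.0: penult m7 not 3rd/6th
  R2 @ bar7.0: E3/G3 m3 -> F3/F4 P8 similar
  R7 @ bar7.0: G3->F4 leap 10st

No (6 violations)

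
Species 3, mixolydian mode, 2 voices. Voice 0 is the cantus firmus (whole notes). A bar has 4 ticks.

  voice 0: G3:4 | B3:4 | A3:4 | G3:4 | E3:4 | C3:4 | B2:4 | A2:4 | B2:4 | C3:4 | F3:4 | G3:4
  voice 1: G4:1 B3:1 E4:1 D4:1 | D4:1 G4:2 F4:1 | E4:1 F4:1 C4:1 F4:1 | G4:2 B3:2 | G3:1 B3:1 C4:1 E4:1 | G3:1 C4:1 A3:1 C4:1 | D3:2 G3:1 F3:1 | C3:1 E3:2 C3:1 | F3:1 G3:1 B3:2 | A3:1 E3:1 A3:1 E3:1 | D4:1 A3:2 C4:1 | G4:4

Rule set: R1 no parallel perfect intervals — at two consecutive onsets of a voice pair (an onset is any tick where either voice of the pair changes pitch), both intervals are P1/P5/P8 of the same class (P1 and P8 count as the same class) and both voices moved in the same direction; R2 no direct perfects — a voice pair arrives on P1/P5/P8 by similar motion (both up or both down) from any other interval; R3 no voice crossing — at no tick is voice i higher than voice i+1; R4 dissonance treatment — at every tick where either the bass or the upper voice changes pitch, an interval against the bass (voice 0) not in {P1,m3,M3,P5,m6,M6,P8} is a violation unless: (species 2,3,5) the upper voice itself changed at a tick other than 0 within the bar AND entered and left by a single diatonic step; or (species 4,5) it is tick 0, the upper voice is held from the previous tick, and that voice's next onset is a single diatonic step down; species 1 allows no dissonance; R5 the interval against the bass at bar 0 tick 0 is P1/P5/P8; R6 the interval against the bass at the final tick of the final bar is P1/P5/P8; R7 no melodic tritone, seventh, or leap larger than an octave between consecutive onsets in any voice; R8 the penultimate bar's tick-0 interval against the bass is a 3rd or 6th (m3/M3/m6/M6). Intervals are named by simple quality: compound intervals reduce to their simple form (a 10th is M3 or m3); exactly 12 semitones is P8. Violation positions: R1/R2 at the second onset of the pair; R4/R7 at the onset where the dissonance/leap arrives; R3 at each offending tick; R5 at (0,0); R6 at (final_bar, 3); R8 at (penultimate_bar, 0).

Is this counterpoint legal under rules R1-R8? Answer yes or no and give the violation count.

No (7 violations)

bar 0: v0=G3 v1=G4 (P8)
bar 1: v0=B3 v1=D4 (m3)
bar 2: v0=A3 v1=E4 (P5)
bar 3: v0=G3 v1=G4 (P8)
bar 4: v0=E3 v1=G3 (m3)
bar 5: v0=C3 v1=G3 (P5)
bar 6: v0=B2 v1=D3 (m3)
bar 7: v0=A2 v1=C3 (m3)
bar 8: v0=B2 v1=F3 (TT)
bar 9: v0=C3 v1=A3 (M6)
bar 10: v0=F3 v1=D4 (M6)
bar 11: v0=G3 v1=G4 (P8)
  R2 @ bar2.0: B3/F4 TT -> A3/E4 P5 similar
  R2 @ bar5.0: E3/E4 P8 -> C3/G3 P5 similar
  R7 @ bar6.0: C4->D3 leap 10st
  R4 @ bar6.3: B2/F3 TT untreated
  R4 @ bar8.0: B2/F3 TT untreated
  R7 @ bar10.0: E3->D4 leap 10st
  R2 @ bar11.0: F3/C4 P5 -> G3/G4 P8 similar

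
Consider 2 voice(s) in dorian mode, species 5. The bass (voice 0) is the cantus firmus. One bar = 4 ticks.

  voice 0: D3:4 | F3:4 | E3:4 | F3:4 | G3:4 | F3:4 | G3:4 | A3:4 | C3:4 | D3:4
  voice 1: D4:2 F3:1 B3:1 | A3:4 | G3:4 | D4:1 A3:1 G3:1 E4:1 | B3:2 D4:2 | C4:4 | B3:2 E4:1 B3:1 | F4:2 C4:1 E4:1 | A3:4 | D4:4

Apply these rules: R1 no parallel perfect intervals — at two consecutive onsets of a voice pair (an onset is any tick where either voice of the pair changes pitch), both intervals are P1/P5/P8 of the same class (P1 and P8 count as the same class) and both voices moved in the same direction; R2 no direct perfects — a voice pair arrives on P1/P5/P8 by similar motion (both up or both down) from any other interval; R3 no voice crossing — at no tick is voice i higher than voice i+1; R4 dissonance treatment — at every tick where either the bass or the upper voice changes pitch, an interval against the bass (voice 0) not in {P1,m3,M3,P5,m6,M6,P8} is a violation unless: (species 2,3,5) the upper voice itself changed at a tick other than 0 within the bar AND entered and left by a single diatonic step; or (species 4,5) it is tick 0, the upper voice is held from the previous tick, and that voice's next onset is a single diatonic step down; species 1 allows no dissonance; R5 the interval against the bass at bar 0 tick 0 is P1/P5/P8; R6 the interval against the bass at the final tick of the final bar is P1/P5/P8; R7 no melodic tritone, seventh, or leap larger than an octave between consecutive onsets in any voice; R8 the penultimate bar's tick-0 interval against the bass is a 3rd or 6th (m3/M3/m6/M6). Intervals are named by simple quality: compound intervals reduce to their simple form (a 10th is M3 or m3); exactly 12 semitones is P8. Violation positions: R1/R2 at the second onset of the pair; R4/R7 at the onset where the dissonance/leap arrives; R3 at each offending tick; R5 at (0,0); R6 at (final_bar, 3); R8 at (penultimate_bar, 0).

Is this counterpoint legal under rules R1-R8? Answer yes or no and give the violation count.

No (6 violations)

bar 0: v0=D3 v1=D4 (P8)
bar 1: v0=F3 v1=A3 (M3)
bar 2: v0=E3 v1=G3 (m3)
bar 3: v0=F3 v1=D4 (M6)
bar 4: v0=G3 v1=B3 (M3)
bar 5: v0=F3 v1=C4 (P5)
bar 6: v0=G3 v1=B3 (M3)
bar 7: v0=A3 v1=F4 (m6)
bar 8: v0=C3 v1=A3 (M6)
bar 9: v0=D3 v1=D4 (P8)
  R7 @ bar0.3: F3->B3 leap 6st
  R4 @ bar3.2: F3/G3 M2 untreated
  R4 @ bar3.3: F3/E4 M7 untreated
  R1 @ bar5.0: G3/D4 P5 -> F3/C4 P5 similar
  R7 @ bar7.0: B3->F4 leap 6st
  R2 @ bar9.0: C3/A3 M6 -> D3/D4 P8 similar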